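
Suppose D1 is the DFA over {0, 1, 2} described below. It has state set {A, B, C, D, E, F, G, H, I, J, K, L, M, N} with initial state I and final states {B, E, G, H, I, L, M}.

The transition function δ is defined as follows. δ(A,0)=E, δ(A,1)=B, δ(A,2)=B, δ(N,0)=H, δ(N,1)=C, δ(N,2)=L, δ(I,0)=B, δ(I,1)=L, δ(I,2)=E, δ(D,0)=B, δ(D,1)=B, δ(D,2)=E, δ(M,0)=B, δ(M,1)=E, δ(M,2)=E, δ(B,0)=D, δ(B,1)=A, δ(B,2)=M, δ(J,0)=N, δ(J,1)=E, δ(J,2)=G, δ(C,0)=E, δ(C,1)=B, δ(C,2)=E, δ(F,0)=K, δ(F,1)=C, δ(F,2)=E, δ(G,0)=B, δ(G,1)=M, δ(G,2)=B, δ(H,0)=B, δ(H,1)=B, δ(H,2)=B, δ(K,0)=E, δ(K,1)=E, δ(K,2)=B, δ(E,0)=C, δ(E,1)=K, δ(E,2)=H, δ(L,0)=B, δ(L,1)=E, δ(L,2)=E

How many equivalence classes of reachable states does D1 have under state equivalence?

4

States {F,G,J,N} cannot be reached from the start state, so discard them.
Start with accepting vs non-accepting: {B,E,H,I,L,M} | {A,C,D,K}.
Refine {B,E,H,I,L,M} on symbol 0: members go to different blocks, giving {H,I,L,M} and {B,E}.
On input 1, block {H,I,L,M} splits into {H,L,M} and {I}.
No further refinement is possible. Final partition (4 blocks): {H,L,M} | {A,C,D,K} | {B,E} | {I}.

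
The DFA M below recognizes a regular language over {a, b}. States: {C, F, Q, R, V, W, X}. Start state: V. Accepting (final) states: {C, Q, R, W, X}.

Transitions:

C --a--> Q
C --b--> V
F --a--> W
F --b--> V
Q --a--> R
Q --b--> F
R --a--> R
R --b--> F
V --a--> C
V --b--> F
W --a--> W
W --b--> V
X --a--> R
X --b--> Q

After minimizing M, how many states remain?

First remove the unreachable states {X}; 6 states remain.
Initial partition by acceptance: {C,Q,R,W} | {F,V}.
The partition is now stable with 2 blocks: {C,Q,R,W} | {F,V}.

2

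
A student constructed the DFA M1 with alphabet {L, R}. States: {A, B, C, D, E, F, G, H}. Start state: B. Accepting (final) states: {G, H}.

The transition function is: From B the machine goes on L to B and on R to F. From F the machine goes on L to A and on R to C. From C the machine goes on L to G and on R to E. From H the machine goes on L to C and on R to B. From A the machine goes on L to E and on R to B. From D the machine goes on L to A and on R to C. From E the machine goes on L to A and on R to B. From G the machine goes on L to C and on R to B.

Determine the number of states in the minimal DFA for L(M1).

States {D,H} cannot be reached from the start state, so discard them.
Start with accepting vs non-accepting: {G} | {A,B,C,E,F}.
Split {A,B,C,E,F} by δ(·,L) → {A,B,E,F} and {C}.
On input R, block {A,B,E,F} splits into {A,B,E} and {F}.
Refine {A,B,E} on symbol R: members go to different blocks, giving {A,E} and {B}.
The partition is now stable with 5 blocks: {G} | {A,E} | {C} | {F} | {B}.

5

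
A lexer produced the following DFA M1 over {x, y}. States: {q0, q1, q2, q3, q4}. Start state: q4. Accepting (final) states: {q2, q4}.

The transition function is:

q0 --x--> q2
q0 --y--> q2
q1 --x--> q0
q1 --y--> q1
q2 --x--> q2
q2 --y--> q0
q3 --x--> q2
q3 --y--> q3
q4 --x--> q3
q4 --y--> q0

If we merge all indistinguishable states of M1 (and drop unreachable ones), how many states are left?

4

Reachable states from the start: {q0,q2,q3,q4}. Unreachable: {q1} — drop them.
P0 = {q2,q4} | {q0,q3}.
Split {q2,q4} by δ(·,x) → {q2} and {q4}.
Split {q0,q3} by δ(·,y) → {q0} and {q3}.
The partition is now stable with 4 blocks: {q2} | {q0} | {q4} | {q3}.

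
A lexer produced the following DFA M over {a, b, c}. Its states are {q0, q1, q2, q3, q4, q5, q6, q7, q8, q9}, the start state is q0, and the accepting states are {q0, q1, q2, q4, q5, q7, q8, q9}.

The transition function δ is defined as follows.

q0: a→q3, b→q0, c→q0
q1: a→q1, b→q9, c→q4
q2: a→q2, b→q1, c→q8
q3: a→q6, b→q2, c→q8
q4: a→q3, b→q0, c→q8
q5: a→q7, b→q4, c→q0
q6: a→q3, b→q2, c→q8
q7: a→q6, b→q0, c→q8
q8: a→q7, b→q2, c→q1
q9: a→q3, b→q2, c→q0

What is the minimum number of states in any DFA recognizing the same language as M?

Reachable states from the start: {q0,q1,q2,q3,q4,q6,q7,q8,q9}. Unreachable: {q5} — drop them.
Start with accepting vs non-accepting: {q0,q1,q2,q4,q7,q8,q9} | {q3,q6}.
On input a, block {q0,q1,q2,q4,q7,q8,q9} splits into {q0,q4,q7,q9} and {q1,q2,q8}.
On input b, block {q0,q4,q7,q9} splits into {q0,q4,q7} and {q9}.
On input c, block {q0,q4,q7} splits into {q4,q7} and {q0}.
On input a, block {q1,q2,q8} splits into {q1,q2} and {q8}.
On input b, block {q1,q2} splits into {q1} and {q2}.
No further refinement is possible. Final partition (7 blocks): {q4,q7} | {q3,q6} | {q1} | {q9} | {q0} | {q8} | {q2}.

7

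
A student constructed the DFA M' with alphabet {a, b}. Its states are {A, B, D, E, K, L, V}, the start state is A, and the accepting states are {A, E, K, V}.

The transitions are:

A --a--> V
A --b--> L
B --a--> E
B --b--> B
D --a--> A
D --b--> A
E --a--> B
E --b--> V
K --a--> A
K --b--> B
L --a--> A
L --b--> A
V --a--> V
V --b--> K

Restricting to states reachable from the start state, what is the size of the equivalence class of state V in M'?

Reachable states from the start: {A,B,E,K,L,V}. Unreachable: {D} — drop them.
Initial partition by acceptance: {A,E,K,V} | {B,L}.
Split {A,E,K,V} by δ(·,a) → {A,K,V} and {E}.
On input b, block {A,K,V} splits into {A,K} and {V}.
On input a, block {A,K} splits into {K} and {A}.
Refine {B,L} on symbol a: members go to different blocks, giving {B} and {L}.
The partition is now stable with 6 blocks: {K} | {B} | {E} | {V} | {A} | {L}.
The equivalence class containing V is {V}, of size 1.

1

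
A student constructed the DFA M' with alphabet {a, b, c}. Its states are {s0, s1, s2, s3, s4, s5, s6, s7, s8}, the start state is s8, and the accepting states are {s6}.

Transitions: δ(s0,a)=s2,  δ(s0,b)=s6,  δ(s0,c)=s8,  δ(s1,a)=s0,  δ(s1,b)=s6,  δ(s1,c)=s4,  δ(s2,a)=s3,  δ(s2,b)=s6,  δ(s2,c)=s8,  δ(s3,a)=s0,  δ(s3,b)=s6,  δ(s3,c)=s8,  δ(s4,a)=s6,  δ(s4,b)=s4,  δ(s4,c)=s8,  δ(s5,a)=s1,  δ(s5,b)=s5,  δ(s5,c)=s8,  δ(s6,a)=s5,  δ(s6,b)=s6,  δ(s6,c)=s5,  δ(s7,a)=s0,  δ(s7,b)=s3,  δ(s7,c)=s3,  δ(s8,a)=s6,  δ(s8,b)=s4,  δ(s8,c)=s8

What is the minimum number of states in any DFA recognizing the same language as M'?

4

First remove the unreachable states {s7}; 8 states remain.
Start with accepting vs non-accepting: {s6} | {s0,s1,s2,s3,s4,s5,s8}.
Refine {s0,s1,s2,s3,s4,s5,s8} on symbol a: members go to different blocks, giving {s0,s1,s2,s3,s5} and {s4,s8}.
On input b, block {s0,s1,s2,s3,s5} splits into {s0,s1,s2,s3} and {s5}.
The partition is now stable with 4 blocks: {s6} | {s0,s1,s2,s3} | {s4,s8} | {s5}.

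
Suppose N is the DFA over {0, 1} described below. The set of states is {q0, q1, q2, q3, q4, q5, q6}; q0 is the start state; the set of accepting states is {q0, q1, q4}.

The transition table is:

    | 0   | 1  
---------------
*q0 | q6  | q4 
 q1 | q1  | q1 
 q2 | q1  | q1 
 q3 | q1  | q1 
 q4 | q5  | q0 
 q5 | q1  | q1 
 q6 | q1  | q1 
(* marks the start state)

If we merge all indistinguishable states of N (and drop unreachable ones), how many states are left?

3

Reachable states from the start: {q0,q1,q4,q5,q6}. Unreachable: {q2,q3} — drop them.
Start with accepting vs non-accepting: {q0,q1,q4} | {q5,q6}.
On input 0, block {q0,q1,q4} splits into {q0,q4} and {q1}.
Stable partition: {q0,q4} | {q5,q6} | {q1} — 3 equivalence classes.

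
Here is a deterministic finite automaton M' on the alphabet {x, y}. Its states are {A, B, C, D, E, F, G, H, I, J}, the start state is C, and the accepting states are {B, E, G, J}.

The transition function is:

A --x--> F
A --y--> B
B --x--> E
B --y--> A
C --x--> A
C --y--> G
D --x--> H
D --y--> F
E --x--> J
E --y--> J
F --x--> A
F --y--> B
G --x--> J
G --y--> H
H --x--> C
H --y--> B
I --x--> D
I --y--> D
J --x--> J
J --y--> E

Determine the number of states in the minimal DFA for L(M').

3

First remove the unreachable states {D,I}; 8 states remain.
Start with accepting vs non-accepting: {B,E,G,J} | {A,C,F,H}.
Split {B,E,G,J} by δ(·,y) → {B,G} and {E,J}.
The partition is now stable with 3 blocks: {B,G} | {A,C,F,H} | {E,J}.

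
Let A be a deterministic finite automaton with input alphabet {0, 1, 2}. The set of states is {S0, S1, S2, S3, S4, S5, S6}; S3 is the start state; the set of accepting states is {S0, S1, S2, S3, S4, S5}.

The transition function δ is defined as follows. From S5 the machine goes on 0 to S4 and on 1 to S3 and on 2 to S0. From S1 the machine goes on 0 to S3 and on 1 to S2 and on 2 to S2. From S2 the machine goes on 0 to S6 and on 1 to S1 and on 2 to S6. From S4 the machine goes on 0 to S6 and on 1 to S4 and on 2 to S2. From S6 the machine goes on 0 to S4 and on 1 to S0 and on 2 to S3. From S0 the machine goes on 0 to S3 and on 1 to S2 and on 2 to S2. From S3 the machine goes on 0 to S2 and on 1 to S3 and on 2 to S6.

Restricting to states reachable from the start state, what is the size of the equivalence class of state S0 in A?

2

First remove the unreachable states {S5}; 6 states remain.
Initial partition by acceptance: {S0,S1,S2,S3,S4} | {S6}.
On input 0, block {S0,S1,S2,S3,S4} splits into {S0,S1,S3} and {S2,S4}.
On input 0, block {S0,S1,S3} splits into {S0,S1} and {S3}.
Split {S2,S4} by δ(·,1) → {S2} and {S4}.
No further refinement is possible. Final partition (5 blocks): {S0,S1} | {S6} | {S2} | {S3} | {S4}.
The equivalence class containing S0 is {S0,S1}, of size 2.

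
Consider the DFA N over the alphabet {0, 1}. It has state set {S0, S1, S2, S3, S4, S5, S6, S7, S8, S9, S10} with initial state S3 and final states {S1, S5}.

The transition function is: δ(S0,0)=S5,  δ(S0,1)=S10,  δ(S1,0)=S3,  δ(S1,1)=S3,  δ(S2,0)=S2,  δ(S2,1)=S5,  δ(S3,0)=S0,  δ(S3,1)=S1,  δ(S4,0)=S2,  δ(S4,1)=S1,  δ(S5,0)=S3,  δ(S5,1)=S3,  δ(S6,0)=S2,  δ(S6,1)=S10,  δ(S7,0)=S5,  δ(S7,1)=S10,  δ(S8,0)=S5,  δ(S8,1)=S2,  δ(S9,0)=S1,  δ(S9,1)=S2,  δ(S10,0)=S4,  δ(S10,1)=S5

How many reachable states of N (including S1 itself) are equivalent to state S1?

2

States {S6,S7,S8,S9} cannot be reached from the start state, so discard them.
P0 = {S1,S5} | {S0,S2,S3,S4,S10}.
Refine {S0,S2,S3,S4,S10} on symbol 0: members go to different blocks, giving {S2,S3,S4,S10} and {S0}.
On input 0, block {S2,S3,S4,S10} splits into {S2,S4,S10} and {S3}.
The partition is now stable with 4 blocks: {S1,S5} | {S2,S4,S10} | {S0} | {S3}.
The equivalence class containing S1 is {S1,S5}, of size 2.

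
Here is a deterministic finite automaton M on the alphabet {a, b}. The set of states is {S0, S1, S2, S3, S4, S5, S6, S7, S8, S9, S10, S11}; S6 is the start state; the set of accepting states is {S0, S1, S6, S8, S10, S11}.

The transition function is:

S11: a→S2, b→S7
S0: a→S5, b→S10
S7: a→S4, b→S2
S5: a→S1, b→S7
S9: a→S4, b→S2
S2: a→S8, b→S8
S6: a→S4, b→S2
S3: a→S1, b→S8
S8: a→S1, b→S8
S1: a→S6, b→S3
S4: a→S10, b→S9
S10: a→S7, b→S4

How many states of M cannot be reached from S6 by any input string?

3

No path from S6 leads to S0, S5, S11; the other 9 states are all reachable.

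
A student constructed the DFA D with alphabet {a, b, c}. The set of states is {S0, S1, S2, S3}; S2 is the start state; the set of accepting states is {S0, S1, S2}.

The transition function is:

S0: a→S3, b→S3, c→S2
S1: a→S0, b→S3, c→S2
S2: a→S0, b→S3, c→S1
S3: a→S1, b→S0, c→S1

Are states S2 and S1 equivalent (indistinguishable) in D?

All states are reachable from the start state.
P0 = {S0,S1,S2} | {S3}.
Split {S0,S1,S2} by δ(·,a) → {S1,S2} and {S0}.
No further refinement is possible. Final partition (3 blocks): {S1,S2} | {S3} | {S0}.
S2 and S1 lie in the same block of the stable partition, so they are equivalent — no string distinguishes them.

Yes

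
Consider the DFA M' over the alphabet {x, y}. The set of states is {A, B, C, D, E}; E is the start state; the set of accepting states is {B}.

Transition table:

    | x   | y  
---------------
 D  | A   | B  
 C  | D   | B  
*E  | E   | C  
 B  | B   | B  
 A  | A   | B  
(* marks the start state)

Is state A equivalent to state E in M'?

Every state is reachable, so we keep all 5.
P0 = {B} | {A,C,D,E}.
On input y, block {A,C,D,E} splits into {A,C,D} and {E}.
No further refinement is possible. Final partition (3 blocks): {B} | {A,C,D} | {E}.
A and E end up in different blocks, so they are distinguishable. For instance, the string 'y' is accepted from only A.

No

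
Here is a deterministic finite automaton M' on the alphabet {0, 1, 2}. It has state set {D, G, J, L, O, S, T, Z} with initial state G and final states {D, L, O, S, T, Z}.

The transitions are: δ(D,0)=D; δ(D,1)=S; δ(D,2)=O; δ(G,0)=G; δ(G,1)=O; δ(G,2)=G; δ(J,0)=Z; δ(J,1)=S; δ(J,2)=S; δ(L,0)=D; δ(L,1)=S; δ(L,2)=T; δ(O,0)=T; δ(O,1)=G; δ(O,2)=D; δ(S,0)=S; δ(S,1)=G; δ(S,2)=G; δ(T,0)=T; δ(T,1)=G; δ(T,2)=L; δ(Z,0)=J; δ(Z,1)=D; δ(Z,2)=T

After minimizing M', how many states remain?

First remove the unreachable states {J,Z}; 6 states remain.
Initial partition by acceptance: {D,L,O,S,T} | {G}.
Refine {D,L,O,S,T} on symbol 1: members go to different blocks, giving {O,S,T} and {D,L}.
Split {O,S,T} by δ(·,2) → {O,T} and {S}.
The partition is now stable with 4 blocks: {O,T} | {G} | {D,L} | {S}.

4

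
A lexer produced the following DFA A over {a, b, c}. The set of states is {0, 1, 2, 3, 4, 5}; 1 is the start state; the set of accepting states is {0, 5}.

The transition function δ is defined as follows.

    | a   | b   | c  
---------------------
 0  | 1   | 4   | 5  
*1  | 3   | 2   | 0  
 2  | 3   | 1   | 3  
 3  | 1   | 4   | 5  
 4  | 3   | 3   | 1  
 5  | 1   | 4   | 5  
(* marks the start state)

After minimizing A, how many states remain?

Every state is reachable, so we keep all 6.
Initial partition by acceptance: {0,5} | {1,2,3,4}.
On input c, block {1,2,3,4} splits into {1,3} and {2,4}.
Stable partition: {0,5} | {1,3} | {2,4} — 3 equivalence classes.

3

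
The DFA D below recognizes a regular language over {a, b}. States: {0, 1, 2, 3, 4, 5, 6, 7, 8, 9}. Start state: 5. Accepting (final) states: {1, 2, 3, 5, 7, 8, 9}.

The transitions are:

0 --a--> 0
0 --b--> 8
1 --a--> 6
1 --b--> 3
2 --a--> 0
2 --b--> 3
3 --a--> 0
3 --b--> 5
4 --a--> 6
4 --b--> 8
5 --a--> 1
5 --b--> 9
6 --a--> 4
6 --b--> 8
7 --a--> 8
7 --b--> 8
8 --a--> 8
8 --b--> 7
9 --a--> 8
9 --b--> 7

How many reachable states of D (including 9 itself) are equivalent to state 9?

3

First remove the unreachable states {2}; 9 states remain.
Start with accepting vs non-accepting: {1,3,5,7,8,9} | {0,4,6}.
On input a, block {1,3,5,7,8,9} splits into {5,7,8,9} and {1,3}.
Split {5,7,8,9} by δ(·,a) → {7,8,9} and {5}.
Refine {1,3} on symbol b: members go to different blocks, giving {1} and {3}.
No further refinement is possible. Final partition (5 blocks): {7,8,9} | {0,4,6} | {1} | {5} | {3}.
State 9 belongs to the block {7,8,9}, which has 3 states.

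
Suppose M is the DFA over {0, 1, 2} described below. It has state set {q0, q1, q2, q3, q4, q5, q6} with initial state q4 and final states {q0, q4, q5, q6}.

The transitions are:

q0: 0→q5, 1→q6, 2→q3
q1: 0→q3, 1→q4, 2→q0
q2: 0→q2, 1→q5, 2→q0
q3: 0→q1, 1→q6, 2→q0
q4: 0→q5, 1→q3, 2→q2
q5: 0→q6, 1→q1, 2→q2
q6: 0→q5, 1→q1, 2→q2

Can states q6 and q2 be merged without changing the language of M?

No

All states are reachable from the start state.
P0 = {q0,q4,q5,q6} | {q1,q2,q3}.
Split {q0,q4,q5,q6} by δ(·,1) → {q4,q5,q6} and {q0}.
The partition is now stable with 3 blocks: {q4,q5,q6} | {q1,q2,q3} | {q0}.
q6 and q2 end up in different blocks, so they are distinguishable. For instance, the string 'ε' is accepted from only q6.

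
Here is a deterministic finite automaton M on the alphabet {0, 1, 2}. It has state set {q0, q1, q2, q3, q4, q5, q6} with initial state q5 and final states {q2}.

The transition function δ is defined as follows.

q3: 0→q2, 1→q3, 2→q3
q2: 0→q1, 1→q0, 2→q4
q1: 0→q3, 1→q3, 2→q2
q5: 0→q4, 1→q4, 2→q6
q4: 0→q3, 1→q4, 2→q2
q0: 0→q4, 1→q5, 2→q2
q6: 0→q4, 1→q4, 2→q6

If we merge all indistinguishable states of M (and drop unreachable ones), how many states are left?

All states are reachable from the start state.
P0 = {q2} | {q0,q1,q3,q4,q5,q6}.
On input 0, block {q0,q1,q3,q4,q5,q6} splits into {q0,q1,q4,q5,q6} and {q3}.
On input 0, block {q0,q1,q4,q5,q6} splits into {q0,q5,q6} and {q1,q4}.
On input 1, block {q0,q5,q6} splits into {q5,q6} and {q0}.
Refine {q1,q4} on symbol 1: members go to different blocks, giving {q1} and {q4}.
No further refinement is possible. Final partition (6 blocks): {q2} | {q5,q6} | {q3} | {q1} | {q0} | {q4}.

6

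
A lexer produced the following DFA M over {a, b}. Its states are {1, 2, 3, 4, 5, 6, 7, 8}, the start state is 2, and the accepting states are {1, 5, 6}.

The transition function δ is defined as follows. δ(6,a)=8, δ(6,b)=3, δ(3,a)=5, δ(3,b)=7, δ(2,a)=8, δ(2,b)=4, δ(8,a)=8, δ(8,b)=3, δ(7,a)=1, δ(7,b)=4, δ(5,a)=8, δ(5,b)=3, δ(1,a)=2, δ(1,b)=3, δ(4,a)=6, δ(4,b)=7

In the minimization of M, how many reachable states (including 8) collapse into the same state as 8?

All states are reachable from the start state.
Start with accepting vs non-accepting: {1,5,6} | {2,3,4,7,8}.
On input a, block {2,3,4,7,8} splits into {3,4,7} and {2,8}.
Stable partition: {1,5,6} | {3,4,7} | {2,8} — 3 equivalence classes.
State 8 belongs to the block {2,8}, which has 2 states.

2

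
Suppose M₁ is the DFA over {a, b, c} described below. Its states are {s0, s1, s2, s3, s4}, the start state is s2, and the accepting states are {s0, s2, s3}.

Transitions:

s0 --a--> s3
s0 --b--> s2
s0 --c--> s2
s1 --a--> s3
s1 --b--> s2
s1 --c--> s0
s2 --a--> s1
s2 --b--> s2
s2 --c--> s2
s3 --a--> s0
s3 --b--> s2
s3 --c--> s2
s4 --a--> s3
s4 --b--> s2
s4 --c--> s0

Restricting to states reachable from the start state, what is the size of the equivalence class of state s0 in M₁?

2

First remove the unreachable states {s4}; 4 states remain.
P0 = {s0,s2,s3} | {s1}.
Split {s0,s2,s3} by δ(·,a) → {s0,s3} and {s2}.
The partition is now stable with 3 blocks: {s0,s3} | {s1} | {s2}.
State s0 belongs to the block {s0,s3}, which has 2 states.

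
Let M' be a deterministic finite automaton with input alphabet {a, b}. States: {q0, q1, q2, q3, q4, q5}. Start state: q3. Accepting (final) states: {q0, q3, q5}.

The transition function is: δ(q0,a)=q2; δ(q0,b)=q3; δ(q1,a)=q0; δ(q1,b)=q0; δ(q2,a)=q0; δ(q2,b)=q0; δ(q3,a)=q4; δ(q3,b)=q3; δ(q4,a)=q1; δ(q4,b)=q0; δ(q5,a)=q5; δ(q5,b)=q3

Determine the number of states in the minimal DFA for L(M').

First remove the unreachable states {q5}; 5 states remain.
P0 = {q0,q3} | {q1,q2,q4}.
On input a, block {q1,q2,q4} splits into {q1,q2} and {q4}.
On input a, block {q0,q3} splits into {q0} and {q3}.
No further refinement is possible. Final partition (4 blocks): {q0} | {q1,q2} | {q4} | {q3}.

4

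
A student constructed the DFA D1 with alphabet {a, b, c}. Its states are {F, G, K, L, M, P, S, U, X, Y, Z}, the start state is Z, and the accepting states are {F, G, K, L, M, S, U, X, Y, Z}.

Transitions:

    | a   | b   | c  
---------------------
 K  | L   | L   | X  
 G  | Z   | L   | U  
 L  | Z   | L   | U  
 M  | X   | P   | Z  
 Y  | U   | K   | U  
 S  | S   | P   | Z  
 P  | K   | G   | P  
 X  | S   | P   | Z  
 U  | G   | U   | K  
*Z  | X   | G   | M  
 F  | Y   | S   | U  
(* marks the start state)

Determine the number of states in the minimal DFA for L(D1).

First remove the unreachable states {F,Y}; 9 states remain.
P0 = {G,K,L,M,S,U,X,Z} | {P}.
On input b, block {G,K,L,M,S,U,X,Z} splits into {G,K,L,U,Z} and {M,S,X}.
On input a, block {G,K,L,U,Z} splits into {G,K,L,U} and {Z}.
Split {G,K,L,U} by δ(·,a) → {G,L} and {K,U}.
Refine {K,U} on symbol b: members go to different blocks, giving {K} and {U}.
No further refinement is possible. Final partition (6 blocks): {G,L} | {P} | {M,S,X} | {Z} | {K} | {U}.

6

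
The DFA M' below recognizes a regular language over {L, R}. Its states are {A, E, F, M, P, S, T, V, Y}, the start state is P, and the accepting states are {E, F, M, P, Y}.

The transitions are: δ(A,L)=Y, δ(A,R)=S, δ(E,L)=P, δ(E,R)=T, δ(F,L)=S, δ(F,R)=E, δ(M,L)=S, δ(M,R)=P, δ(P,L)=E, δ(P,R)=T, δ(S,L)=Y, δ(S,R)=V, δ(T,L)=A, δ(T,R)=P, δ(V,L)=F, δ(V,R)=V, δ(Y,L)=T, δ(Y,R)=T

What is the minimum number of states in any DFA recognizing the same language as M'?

Reachable states from the start: {A,E,F,P,S,T,V,Y}. Unreachable: {M} — drop them.
Start with accepting vs non-accepting: {E,F,P,Y} | {A,S,T,V}.
Split {E,F,P,Y} by δ(·,L) → {F,Y} and {E,P}.
Refine {F,Y} on symbol R: members go to different blocks, giving {F} and {Y}.
On input L, block {A,S,T,V} splits into {A,S} and {V} and {T}.
Split {A,S} by δ(·,R) → {A} and {S}.
The partition is now stable with 7 blocks: {F} | {A} | {E,P} | {Y} | {V} | {T} | {S}.

7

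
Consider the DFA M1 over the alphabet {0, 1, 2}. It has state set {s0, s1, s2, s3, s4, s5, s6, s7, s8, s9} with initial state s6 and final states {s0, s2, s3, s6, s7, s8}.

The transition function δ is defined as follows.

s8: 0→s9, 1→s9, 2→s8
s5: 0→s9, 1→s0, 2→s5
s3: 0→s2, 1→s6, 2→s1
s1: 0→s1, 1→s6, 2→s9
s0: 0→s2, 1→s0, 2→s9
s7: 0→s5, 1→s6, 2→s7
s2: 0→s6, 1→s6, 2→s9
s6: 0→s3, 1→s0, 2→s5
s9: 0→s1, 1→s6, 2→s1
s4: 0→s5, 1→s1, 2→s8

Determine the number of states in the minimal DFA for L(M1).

First remove the unreachable states {s4,s7,s8}; 7 states remain.
Start with accepting vs non-accepting: {s0,s2,s3,s6} | {s1,s5,s9}.
Stable partition: {s0,s2,s3,s6} | {s1,s5,s9} — 2 equivalence classes.

2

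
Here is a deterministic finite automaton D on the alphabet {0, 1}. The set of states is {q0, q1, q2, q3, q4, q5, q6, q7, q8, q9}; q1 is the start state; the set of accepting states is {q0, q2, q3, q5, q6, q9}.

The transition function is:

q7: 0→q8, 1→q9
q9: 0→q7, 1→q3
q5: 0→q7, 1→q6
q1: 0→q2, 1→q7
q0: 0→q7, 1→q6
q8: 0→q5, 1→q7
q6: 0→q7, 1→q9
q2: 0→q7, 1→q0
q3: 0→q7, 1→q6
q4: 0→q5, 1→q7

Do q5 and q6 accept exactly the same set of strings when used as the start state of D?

Yes

First remove the unreachable states {q4}; 9 states remain.
Initial partition by acceptance: {q0,q2,q3,q5,q6,q9} | {q1,q7,q8}.
Split {q1,q7,q8} by δ(·,0) → {q1,q8} and {q7}.
No further refinement is possible. Final partition (3 blocks): {q0,q2,q3,q5,q6,q9} | {q1,q8} | {q7}.
q5 and q6 lie in the same block of the stable partition, so they are equivalent — no string distinguishes them.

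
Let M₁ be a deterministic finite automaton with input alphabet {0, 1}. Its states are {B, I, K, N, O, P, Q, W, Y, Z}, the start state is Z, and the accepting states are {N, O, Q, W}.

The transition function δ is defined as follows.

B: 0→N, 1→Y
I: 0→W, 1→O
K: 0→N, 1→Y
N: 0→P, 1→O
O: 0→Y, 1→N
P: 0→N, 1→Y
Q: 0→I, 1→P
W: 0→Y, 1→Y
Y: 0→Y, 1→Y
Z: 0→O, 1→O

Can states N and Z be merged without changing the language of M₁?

States {B,I,K,Q,W} cannot be reached from the start state, so discard them.
P0 = {N,O} | {P,Y,Z}.
Split {P,Y,Z} by δ(·,0) → {P,Z} and {Y}.
Split {N,O} by δ(·,0) → {O} and {N}.
Split {P,Z} by δ(·,0) → {Z} and {P}.
The partition is now stable with 5 blocks: {O} | {Z} | {Y} | {N} | {P}.
N and Z end up in different blocks, so they are distinguishable. For instance, the string 'ε' is accepted from only N.

No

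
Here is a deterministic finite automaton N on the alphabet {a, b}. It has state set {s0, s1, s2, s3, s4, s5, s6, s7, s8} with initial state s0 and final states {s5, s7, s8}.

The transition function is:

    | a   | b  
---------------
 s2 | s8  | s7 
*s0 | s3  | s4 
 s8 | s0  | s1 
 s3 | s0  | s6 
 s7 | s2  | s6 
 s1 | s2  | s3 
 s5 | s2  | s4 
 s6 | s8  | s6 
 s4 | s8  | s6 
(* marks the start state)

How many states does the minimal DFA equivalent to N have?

6

Reachable states from the start: {s0,s1,s2,s3,s4,s6,s7,s8}. Unreachable: {s5} — drop them.
Start with accepting vs non-accepting: {s7,s8} | {s0,s1,s2,s3,s4,s6}.
On input a, block {s0,s1,s2,s3,s4,s6} splits into {s0,s1,s3} and {s2,s4,s6}.
Split {s7,s8} by δ(·,a) → {s7} and {s8}.
Refine {s0,s1,s3} on symbol a: members go to different blocks, giving {s0,s3} and {s1}.
Refine {s2,s4,s6} on symbol b: members go to different blocks, giving {s4,s6} and {s2}.
No further refinement is possible. Final partition (6 blocks): {s7} | {s0,s3} | {s4,s6} | {s8} | {s1} | {s2}.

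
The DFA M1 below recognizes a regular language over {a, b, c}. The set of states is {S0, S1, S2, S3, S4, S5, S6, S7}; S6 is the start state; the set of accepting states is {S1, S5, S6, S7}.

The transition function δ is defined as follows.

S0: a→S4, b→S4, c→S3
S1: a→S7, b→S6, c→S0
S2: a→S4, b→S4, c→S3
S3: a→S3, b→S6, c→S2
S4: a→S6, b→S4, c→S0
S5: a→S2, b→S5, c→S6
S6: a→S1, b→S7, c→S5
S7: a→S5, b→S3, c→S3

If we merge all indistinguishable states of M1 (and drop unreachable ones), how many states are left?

P0 = {S1,S5,S6,S7} | {S0,S2,S3,S4}.
On input a, block {S1,S5,S6,S7} splits into {S1,S6,S7} and {S5}.
Refine {S1,S6,S7} on symbol a: members go to different blocks, giving {S1,S6} and {S7}.
Split {S1,S6} by δ(·,a) → {S1} and {S6}.
Split {S0,S2,S3,S4} by δ(·,a) → {S0,S2,S3} and {S4}.
On input a, block {S0,S2,S3} splits into {S0,S2} and {S3}.
Stable partition: {S1} | {S0,S2} | {S5} | {S7} | {S6} | {S4} | {S3} — 7 equivalence classes.

7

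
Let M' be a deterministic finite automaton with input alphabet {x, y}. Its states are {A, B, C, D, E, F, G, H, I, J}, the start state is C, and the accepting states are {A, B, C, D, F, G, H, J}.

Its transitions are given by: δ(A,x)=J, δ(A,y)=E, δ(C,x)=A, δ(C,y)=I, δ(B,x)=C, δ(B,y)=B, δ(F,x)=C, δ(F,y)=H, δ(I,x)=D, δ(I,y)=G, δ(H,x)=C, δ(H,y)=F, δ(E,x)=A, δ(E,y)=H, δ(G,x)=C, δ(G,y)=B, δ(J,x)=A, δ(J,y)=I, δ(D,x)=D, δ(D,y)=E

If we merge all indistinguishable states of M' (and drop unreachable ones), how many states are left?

Every state is reachable, so we keep all 10.
Start with accepting vs non-accepting: {A,B,C,D,F,G,H,J} | {E,I}.
Refine {A,B,C,D,F,G,H,J} on symbol y: members go to different blocks, giving {A,C,D,J} and {B,F,G,H}.
No further refinement is possible. Final partition (3 blocks): {A,C,D,J} | {E,I} | {B,F,G,H}.

3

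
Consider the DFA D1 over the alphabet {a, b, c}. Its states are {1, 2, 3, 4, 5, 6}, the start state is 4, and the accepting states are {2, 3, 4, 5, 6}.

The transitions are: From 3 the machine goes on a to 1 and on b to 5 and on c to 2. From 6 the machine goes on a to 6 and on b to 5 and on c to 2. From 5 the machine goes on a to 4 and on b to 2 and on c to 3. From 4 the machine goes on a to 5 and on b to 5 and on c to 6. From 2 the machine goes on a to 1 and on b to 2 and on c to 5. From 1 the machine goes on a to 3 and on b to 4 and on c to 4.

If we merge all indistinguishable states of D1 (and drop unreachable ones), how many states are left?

P0 = {2,3,4,5,6} | {1}.
Refine {2,3,4,5,6} on symbol a: members go to different blocks, giving {4,5,6} and {2,3}.
Refine {4,5,6} on symbol b: members go to different blocks, giving {4,6} and {5}.
On input a, block {4,6} splits into {4} and {6}.
Refine {2,3} on symbol b: members go to different blocks, giving {2} and {3}.
The partition is now stable with 6 blocks: {4} | {1} | {2} | {5} | {6} | {3}.

6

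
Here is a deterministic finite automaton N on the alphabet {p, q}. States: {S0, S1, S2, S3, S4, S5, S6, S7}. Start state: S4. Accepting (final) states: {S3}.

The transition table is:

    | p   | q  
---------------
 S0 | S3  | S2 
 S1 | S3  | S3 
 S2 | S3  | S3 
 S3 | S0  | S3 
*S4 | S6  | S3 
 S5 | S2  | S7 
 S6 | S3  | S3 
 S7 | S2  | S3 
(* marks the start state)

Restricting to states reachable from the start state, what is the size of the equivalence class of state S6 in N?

First remove the unreachable states {S1,S5,S7}; 5 states remain.
Initial partition by acceptance: {S3} | {S0,S2,S4,S6}.
Split {S0,S2,S4,S6} by δ(·,p) → {S0,S2,S6} and {S4}.
On input q, block {S0,S2,S6} splits into {S2,S6} and {S0}.
The partition is now stable with 4 blocks: {S3} | {S2,S6} | {S4} | {S0}.
The equivalence class containing S6 is {S2,S6}, of size 2.

2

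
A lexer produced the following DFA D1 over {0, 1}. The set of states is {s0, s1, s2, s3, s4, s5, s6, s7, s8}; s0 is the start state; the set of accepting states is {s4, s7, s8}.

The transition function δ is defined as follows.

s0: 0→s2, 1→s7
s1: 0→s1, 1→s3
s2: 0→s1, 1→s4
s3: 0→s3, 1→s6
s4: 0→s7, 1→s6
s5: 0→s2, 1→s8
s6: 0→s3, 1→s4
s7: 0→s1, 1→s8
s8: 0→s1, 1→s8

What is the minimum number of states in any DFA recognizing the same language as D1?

States {s5} cannot be reached from the start state, so discard them.
P0 = {s4,s7,s8} | {s0,s1,s2,s3,s6}.
Split {s4,s7,s8} by δ(·,0) → {s7,s8} and {s4}.
On input 1, block {s0,s1,s2,s3,s6} splits into {s1,s3} and {s2,s6} and {s0}.
On input 1, block {s1,s3} splits into {s1} and {s3}.
Refine {s2,s6} on symbol 0: members go to different blocks, giving {s2} and {s6}.
Stable partition: {s7,s8} | {s1} | {s4} | {s2} | {s0} | {s3} | {s6} — 7 equivalence classes.

7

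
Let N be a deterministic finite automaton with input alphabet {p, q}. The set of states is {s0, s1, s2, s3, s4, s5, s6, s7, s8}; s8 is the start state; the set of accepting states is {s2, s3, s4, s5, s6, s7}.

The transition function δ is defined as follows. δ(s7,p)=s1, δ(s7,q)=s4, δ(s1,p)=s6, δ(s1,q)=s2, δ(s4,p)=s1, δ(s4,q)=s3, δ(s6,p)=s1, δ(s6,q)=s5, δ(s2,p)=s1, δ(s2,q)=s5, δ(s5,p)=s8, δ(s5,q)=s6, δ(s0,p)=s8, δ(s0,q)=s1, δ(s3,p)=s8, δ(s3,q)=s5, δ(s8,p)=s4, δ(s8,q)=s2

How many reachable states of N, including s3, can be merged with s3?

5

First remove the unreachable states {s0,s7}; 7 states remain.
Start with accepting vs non-accepting: {s2,s3,s4,s5,s6} | {s1,s8}.
The partition is now stable with 2 blocks: {s2,s3,s4,s5,s6} | {s1,s8}.
State s3 belongs to the block {s2,s3,s4,s5,s6}, which has 5 states.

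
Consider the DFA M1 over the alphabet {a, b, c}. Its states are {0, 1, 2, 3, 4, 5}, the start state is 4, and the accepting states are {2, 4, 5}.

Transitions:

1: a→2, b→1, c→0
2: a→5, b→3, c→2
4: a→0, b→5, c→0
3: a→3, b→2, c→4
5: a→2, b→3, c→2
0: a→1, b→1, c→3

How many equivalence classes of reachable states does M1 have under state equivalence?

5

P0 = {2,4,5} | {0,1,3}.
On input a, block {2,4,5} splits into {2,5} and {4}.
Refine {0,1,3} on symbol a: members go to different blocks, giving {0,3} and {1}.
Refine {0,3} on symbol a: members go to different blocks, giving {0} and {3}.
No further refinement is possible. Final partition (5 blocks): {2,5} | {0} | {4} | {1} | {3}.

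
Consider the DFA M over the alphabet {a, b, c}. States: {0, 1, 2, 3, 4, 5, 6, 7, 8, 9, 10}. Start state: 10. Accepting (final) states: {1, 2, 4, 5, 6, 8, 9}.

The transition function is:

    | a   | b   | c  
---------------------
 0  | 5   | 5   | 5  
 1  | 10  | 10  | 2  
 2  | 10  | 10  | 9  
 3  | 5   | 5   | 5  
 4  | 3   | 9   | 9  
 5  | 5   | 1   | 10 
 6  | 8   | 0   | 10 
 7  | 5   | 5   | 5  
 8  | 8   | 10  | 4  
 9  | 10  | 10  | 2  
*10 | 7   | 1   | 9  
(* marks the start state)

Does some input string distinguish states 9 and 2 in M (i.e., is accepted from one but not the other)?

No

States {0,3,4,6,8} cannot be reached from the start state, so discard them.
Start with accepting vs non-accepting: {1,2,5,9} | {7,10}.
Refine {1,2,5,9} on symbol a: members go to different blocks, giving {1,2,9} and {5}.
Split {7,10} by δ(·,a) → {7} and {10}.
No further refinement is possible. Final partition (4 blocks): {1,2,9} | {7} | {5} | {10}.
9 and 2 lie in the same block of the stable partition, so they are equivalent — no string distinguishes them.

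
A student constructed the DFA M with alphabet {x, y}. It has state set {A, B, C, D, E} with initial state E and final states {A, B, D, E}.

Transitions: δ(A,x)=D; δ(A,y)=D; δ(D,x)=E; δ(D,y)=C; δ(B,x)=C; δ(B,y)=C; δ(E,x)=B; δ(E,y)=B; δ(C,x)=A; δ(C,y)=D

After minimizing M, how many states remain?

5

Start with accepting vs non-accepting: {A,B,D,E} | {C}.
On input x, block {A,B,D,E} splits into {A,D,E} and {B}.
Refine {A,D,E} on symbol x: members go to different blocks, giving {A,D} and {E}.
On input x, block {A,D} splits into {A} and {D}.
The partition is now stable with 5 blocks: {A} | {C} | {B} | {E} | {D}.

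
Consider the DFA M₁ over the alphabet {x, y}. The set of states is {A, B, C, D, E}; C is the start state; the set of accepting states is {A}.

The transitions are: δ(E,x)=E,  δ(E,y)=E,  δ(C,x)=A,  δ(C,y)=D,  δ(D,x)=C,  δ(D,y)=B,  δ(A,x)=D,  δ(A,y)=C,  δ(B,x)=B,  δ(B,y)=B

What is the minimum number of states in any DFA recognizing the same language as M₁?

4

Reachable states from the start: {A,B,C,D}. Unreachable: {E} — drop them.
Start with accepting vs non-accepting: {A} | {B,C,D}.
Refine {B,C,D} on symbol x: members go to different blocks, giving {B,D} and {C}.
Split {B,D} by δ(·,x) → {B} and {D}.
The partition is now stable with 4 blocks: {A} | {B} | {C} | {D}.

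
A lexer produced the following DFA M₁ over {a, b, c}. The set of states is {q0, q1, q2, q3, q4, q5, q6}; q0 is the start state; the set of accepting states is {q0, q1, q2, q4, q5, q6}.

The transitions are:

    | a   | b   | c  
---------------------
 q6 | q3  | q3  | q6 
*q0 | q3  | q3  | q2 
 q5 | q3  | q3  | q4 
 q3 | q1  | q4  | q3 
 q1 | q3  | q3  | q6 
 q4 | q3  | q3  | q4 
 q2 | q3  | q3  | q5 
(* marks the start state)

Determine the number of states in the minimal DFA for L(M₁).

Every state is reachable, so we keep all 7.
P0 = {q0,q1,q2,q4,q5,q6} | {q3}.
Stable partition: {q0,q1,q2,q4,q5,q6} | {q3} — 2 equivalence classes.

2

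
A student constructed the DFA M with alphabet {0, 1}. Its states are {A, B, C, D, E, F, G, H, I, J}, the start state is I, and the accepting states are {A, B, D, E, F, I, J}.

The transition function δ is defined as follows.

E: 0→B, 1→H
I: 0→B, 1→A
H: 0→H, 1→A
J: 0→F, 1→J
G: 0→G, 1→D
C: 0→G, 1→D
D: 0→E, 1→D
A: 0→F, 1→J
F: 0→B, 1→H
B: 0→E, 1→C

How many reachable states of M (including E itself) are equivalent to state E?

3

All states are reachable from the start state.
P0 = {A,B,D,E,F,I,J} | {C,G,H}.
Refine {A,B,D,E,F,I,J} on symbol 1: members go to different blocks, giving {A,D,I,J} and {B,E,F}.
No further refinement is possible. Final partition (3 blocks): {A,D,I,J} | {C,G,H} | {B,E,F}.
State E belongs to the block {B,E,F}, which has 3 states.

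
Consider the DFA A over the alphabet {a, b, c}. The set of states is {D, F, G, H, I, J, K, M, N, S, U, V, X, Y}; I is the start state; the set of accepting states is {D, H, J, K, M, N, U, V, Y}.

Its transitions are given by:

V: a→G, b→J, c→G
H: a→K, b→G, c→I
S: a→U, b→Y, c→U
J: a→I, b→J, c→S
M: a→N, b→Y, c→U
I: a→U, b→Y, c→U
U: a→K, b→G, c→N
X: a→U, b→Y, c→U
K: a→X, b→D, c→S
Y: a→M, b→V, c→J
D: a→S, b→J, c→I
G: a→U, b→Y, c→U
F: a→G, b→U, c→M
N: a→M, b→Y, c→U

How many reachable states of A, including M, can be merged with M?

States {F,H} cannot be reached from the start state, so discard them.
P0 = {D,J,K,M,N,U,V,Y} | {G,I,S,X}.
On input a, block {D,J,K,M,N,U,V,Y} splits into {D,J,K,V} and {M,N,U,Y}.
Split {M,N,U,Y} by δ(·,a) → {M,N,Y} and {U}.
Refine {M,N,Y} on symbol b: members go to different blocks, giving {M,N} and {Y}.
No further refinement is possible. Final partition (5 blocks): {D,J,K,V} | {G,I,S,X} | {M,N} | {U} | {Y}.
The equivalence class containing M is {M,N}, of size 2.

2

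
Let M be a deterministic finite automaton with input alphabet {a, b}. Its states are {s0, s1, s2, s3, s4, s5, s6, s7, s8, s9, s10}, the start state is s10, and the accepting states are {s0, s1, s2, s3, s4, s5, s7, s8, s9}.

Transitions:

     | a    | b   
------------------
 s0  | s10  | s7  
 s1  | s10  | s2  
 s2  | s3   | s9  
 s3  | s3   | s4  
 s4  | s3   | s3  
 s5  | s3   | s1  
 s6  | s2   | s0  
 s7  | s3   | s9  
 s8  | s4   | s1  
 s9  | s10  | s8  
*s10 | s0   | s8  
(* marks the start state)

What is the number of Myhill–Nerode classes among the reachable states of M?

Reachable states from the start: {s0,s1,s2,s3,s4,s7,s8,s9,s10}. Unreachable: {s5,s6} — drop them.
Start with accepting vs non-accepting: {s0,s1,s2,s3,s4,s7,s8,s9} | {s10}.
Refine {s0,s1,s2,s3,s4,s7,s8,s9} on symbol a: members go to different blocks, giving {s2,s3,s4,s7,s8} and {s0,s1,s9}.
Split {s2,s3,s4,s7,s8} by δ(·,b) → {s2,s7,s8} and {s3,s4}.
No further refinement is possible. Final partition (4 blocks): {s2,s7,s8} | {s10} | {s0,s1,s9} | {s3,s4}.

4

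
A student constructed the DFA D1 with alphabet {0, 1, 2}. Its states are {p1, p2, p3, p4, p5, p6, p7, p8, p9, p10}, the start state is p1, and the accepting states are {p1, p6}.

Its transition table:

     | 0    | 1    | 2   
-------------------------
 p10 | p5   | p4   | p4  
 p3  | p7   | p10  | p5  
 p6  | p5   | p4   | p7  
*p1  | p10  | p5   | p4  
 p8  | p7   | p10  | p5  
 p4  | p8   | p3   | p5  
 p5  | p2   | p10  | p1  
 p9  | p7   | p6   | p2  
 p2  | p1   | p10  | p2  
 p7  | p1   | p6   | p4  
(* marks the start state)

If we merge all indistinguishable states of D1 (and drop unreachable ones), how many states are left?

Reachable states from the start: {p1,p2,p3,p4,p5,p6,p7,p8,p10}. Unreachable: {p9} — drop them.
Start with accepting vs non-accepting: {p1,p6} | {p2,p3,p4,p5,p7,p8,p10}.
On input 0, block {p2,p3,p4,p5,p7,p8,p10} splits into {p3,p4,p5,p8,p10} and {p2,p7}.
On input 2, block {p1,p6} splits into {p1} and {p6}.
Split {p3,p4,p5,p8,p10} by δ(·,0) → {p3,p5,p8} and {p4,p10}.
Split {p3,p5,p8} by δ(·,2) → {p3,p8} and {p5}.
On input 1, block {p2,p7} splits into {p2} and {p7}.
Refine {p4,p10} on symbol 0: members go to different blocks, giving {p4} and {p10}.
No further refinement is possible. Final partition (8 blocks): {p1} | {p3,p8} | {p2} | {p6} | {p4} | {p5} | {p7} | {p10}.

8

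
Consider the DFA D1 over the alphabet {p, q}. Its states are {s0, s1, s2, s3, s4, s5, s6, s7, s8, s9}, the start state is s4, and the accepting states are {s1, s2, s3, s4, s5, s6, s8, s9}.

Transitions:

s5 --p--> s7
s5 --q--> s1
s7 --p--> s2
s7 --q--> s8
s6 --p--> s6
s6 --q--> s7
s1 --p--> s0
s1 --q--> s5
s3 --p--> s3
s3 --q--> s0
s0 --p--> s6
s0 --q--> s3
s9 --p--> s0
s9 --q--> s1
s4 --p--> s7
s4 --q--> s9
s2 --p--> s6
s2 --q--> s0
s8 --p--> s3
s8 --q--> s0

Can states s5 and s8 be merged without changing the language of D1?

Every state is reachable, so we keep all 10.
Initial partition by acceptance: {s1,s2,s3,s4,s5,s6,s8,s9} | {s0,s7}.
Split {s1,s2,s3,s4,s5,s6,s8,s9} by δ(·,p) → {s1,s4,s5,s9} and {s2,s3,s6,s8}.
The partition is now stable with 3 blocks: {s1,s4,s5,s9} | {s0,s7} | {s2,s3,s6,s8}.
s5 and s8 end up in different blocks, so they are distinguishable. For instance, the string 'p' is accepted from only s8.

No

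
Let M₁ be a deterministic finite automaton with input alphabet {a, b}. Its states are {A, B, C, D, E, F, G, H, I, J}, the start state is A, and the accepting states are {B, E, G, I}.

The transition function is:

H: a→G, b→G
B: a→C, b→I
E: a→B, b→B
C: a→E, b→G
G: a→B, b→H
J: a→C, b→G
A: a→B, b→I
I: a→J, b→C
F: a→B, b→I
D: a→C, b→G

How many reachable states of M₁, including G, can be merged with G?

First remove the unreachable states {D,F}; 8 states remain.
Start with accepting vs non-accepting: {B,E,G,I} | {A,C,H,J}.
Split {B,E,G,I} by δ(·,a) → {B,I} and {E,G}.
Split {B,I} by δ(·,b) → {B} and {I}.
Split {A,C,H,J} by δ(·,a) → {C,H} and {A} and {J}.
On input b, block {E,G} splits into {E} and {G}.
Refine {C,H} on symbol a: members go to different blocks, giving {C} and {H}.
No further refinement is possible. Final partition (8 blocks): {B} | {C} | {E} | {I} | {A} | {J} | {G} | {H}.
State G belongs to the block {G}, which has 1 states.

1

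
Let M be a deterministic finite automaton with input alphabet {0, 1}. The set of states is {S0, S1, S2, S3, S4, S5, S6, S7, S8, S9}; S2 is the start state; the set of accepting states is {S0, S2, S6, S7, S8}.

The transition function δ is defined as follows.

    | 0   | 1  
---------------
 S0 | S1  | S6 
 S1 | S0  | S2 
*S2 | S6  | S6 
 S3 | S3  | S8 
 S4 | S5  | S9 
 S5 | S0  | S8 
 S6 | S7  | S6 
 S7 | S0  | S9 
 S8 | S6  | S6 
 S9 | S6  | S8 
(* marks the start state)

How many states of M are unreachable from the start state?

Starting at S2 and following transitions, the reachable set is {S0, S1, S2, S6, S7, S8, S9}. That leaves S3, S4, S5 unreachable — 3 in total.

3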